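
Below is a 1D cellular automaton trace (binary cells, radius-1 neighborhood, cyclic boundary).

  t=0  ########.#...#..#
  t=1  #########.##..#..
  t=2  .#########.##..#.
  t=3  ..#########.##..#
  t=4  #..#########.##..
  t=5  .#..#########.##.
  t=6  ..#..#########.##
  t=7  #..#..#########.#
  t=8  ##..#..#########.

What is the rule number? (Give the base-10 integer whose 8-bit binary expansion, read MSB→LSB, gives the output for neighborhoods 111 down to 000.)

  [7] ### => #  t=0,i=0
  [6] ##. => #  t=0,i=7
  [5] #.# => #  t=0,i=8
  [4] #.. => #  t=0,i=10
  [3] .## => .  t=0,i=16
  [2] .#. => .  t=0,i=9
  [1] ..# => .  t=0,i=12
  [0] ... => #  t=0,i=11
  bits 11110001 = 241

241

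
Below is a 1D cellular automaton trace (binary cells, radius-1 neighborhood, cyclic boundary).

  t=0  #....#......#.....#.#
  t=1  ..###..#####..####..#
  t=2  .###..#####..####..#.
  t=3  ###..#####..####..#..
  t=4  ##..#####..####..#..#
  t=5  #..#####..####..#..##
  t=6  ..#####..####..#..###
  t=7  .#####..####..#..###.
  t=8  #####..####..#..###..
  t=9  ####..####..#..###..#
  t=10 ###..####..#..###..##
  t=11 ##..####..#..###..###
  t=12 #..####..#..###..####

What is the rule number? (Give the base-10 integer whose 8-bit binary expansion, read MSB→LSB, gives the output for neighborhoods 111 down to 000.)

139

  [7] ### => #  t=1,i=3
  [6] ##. => .  t=0,i=0
  [5] #.# => .  t=0,i=19
  [4] #.. => .  t=0,i=1
  [3] .## => #  t=0,i=20
  [2] .#. => .  t=0,i=5
  [1] ..# => #  t=0,i=4
  [0] ... => #  t=0,i=2
  bits 10001011 = 139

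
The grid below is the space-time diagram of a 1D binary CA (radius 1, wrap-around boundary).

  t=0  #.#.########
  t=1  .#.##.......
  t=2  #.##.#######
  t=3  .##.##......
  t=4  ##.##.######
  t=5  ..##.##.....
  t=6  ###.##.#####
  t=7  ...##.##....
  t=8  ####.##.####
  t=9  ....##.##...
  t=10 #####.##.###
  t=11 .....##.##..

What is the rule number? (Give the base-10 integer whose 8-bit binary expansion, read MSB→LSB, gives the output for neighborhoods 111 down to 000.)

  nb ###: next=.  (t=0,i=5, bit7=0)
  nb ##.: next=.  (t=0,i=0, bit6=0)
  nb #.#: next=#  (t=0,i=1, bit5=1)
  nb #..: next=#  (t=1,i=5, bit4=1)
  nb .##: next=#  (t=0,i=4, bit3=1)
  nb .#.: next=.  (t=0,i=2, bit2=0)
  nb ..#: next=#  (t=1,i=0, bit1=1)
  nb ...: next=#  (t=1,i=6, bit0=1)
  bits 00111011 = 59

59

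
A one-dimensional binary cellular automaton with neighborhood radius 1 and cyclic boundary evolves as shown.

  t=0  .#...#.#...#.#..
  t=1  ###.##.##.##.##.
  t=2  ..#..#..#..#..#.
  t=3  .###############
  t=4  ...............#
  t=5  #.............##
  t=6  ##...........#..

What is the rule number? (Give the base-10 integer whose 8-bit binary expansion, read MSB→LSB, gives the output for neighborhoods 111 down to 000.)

86

  nb ###: next=.  (t=1,i=1, bit7=0)
  nb ##.: next=#  (t=1,i=2, bit6=1)
  nb #.#: next=.  (t=0,i=6, bit5=0)
  nb #..: next=#  (t=0,i=2, bit4=1)
  nb .##: next=.  (t=1,i=0, bit3=0)
  nb .#.: next=#  (t=0,i=1, bit2=1)
  nb ..#: next=#  (t=0,i=0, bit1=1)
  nb ...: next=.  (t=0,i=3, bit0=0)
  bits 01010110 = 86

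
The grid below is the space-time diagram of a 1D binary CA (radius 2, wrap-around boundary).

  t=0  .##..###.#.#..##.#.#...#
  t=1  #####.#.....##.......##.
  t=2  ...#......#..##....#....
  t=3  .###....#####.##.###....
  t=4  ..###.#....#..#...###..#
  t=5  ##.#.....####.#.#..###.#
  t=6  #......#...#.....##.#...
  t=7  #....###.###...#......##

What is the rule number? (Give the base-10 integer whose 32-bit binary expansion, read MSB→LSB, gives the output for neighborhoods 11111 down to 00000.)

  #####|.  b31=0 t=1,i=2
  ####.|#  b30=1 t=1,i=3
  ###.#|.  b29=0 t=0,i=7
  ###..|#  b28=1 t=3,i=3
  ##.##|.  b27=0 t=1,i=23
  ##.#.|.  b26=0 t=0,i=8
  ##..#|#  b25=1 t=0,i=3
  ##...|#  b24=1 t=1,i=14
  #.###|.  b23=0 t=1,i=0
  #.##.|#  b22=1 t=0,i=1
  #.#.#|.  b21=0 t=0,i=9
  #.#..|.  b20=0 t=0,i=11
  #..##|#  b19=1 t=0,i=4
  #..#.|.  b18=0 t=4,i=13
  #...#|#  b17=1 t=0,i=21
  #....|.  b16=0 t=1,i=8
  .####|.  b15=0 t=1,i=1
  .###.|#  b14=1 t=0,i=6
  .##.#|.  b13=0 t=0,i=15
  .##..|#  b12=1 t=0,i=2
  .#.##|#  b11=1 t=0,i=0
  .#.#.|.  b10=0 t=0,i=10
  .#..#|#  b9=1 t=0,i=12
  .#...|.  b8=0 t=0,i=20
  ..###|.  b7=0 t=0,i=5
  ..##.|.  b6=0 t=0,i=14
  ..#.#|.  b5=0 t=0,i=23
  ..#..|#  b4=1 t=2,i=3
  ...##|.  b3=0 t=1,i=11
  ...#.|#  b2=1 t=0,i=22
  ....#|#  b1=1 t=1,i=10
  .....|.  b0=0 t=1,i=9
  bits 01010011010010100101101000010110 = 1397381654

1397381654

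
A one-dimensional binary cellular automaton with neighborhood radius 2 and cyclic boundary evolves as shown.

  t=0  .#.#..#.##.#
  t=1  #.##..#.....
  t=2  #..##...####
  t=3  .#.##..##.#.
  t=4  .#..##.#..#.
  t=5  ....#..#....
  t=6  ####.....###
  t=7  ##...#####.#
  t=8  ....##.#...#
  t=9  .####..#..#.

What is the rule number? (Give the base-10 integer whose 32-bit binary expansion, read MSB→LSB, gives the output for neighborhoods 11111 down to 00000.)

2190546159

  nb #####: next=#  (t=2,i=10, bit31=1)
  nb ####.: next=.  (t=2,i=11, bit30=0)
  nb ###.#: next=.  (t=7,i=9, bit29=0)
  nb ###..: next=.  (t=2,i=0, bit28=0)
  nb ##.##: next=.  (t=7,i=10, bit27=0)
  nb ##.#.: next=.  (t=0,i=10, bit26=0)
  nb ##..#: next=#  (t=1,i=4, bit25=1)
  nb ##...: next=.  (t=2,i=5, bit24=0)
  nb #.###: next=#  (t=7,i=11, bit23=1)
  nb #.##.: next=.  (t=0,i=8, bit22=0)
  nb #.#.#: next=.  (t=0,i=1, bit21=0)
  nb #.#..: next=#  (t=0,i=3, bit20=1)
  nb #..##: next=.  (t=2,i=2, bit19=0)
  nb #..#.: next=.  (t=0,i=5, bit18=0)
  nb #...#: next=.  (t=2,i=6, bit17=0)
  nb #....: next=#  (t=1,i=8, bit16=1)
  nb .####: next=.  (t=2,i=9, bit15=0)
  nb .###.: next=.  (t=7,i=0, bit14=0)
  nb .##.#: next=.  (t=0,i=9, bit13=0)
  nb .##..: next=#  (t=1,i=3, bit12=1)
  nb .#.##: next=.  (t=0,i=7, bit11=0)
  nb .#.#.: next=#  (t=0,i=0, bit10=1)
  nb .#..#: next=.  (t=0,i=4, bit9=0)
  nb .#...: next=.  (t=1,i=7, bit8=0)
  nb ..###: next=#  (t=2,i=8, bit7=1)
  nb ..##.: next=#  (t=2,i=3, bit6=1)
  nb ..#.#: next=#  (t=0,i=6, bit5=1)
  nb ..#..: next=.  (t=1,i=6, bit4=0)
  nb ...##: next=#  (t=2,i=7, bit3=1)
  nb ...#.: next=#  (t=1,i=11, bit2=1)
  nb ....#: next=#  (t=1,i=10, bit1=1)
  nb .....: next=#  (t=1,i=9, bit0=1)
  bits 10000010100100010001010011101111 = 2190546159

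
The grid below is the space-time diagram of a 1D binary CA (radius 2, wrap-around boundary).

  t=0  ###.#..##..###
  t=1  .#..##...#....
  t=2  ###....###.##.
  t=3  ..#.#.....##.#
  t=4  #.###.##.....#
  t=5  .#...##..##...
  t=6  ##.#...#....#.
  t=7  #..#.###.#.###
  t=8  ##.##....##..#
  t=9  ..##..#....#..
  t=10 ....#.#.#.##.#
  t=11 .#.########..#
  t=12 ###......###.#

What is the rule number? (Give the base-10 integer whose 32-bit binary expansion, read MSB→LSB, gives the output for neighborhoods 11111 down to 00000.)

1517489717

  [31] ##### => .  t=0,i=0
  [30] ####. => #  t=0,i=1
  [29] ###.# => .  t=0,i=2
  [28] ###.. => #  t=2,i=2
  [27] ##.## => #  t=2,i=10
  [26] ##.#. => .  t=0,i=3
  [25] ##..# => #  t=0,i=9
  [24] ##... => .  t=1,i=6
  [23] #.### => .  t=2,i=0
  [22] #.##. => #  t=2,i=11
  [21] #.#.# => #  t=7,i=9
  [20] #.#.. => #  t=0,i=4
  [19] #..## => .  t=0,i=6
  [18] #..#. => .  t=3,i=1
  [17] #...# => #  t=1,i=7
  [16] #.... => #  t=1,i=11
  [15] .#### => .  t=0,i=12
  [14] .###. => .  t=2,i=1
  [13] .##.# => .  t=2,i=12
  [12] .##.. => .  t=0,i=8
  [11] .#.## => #  t=6,i=13
  [10] .#.#. => #  t=3,i=3
  [9] .#..# => #  t=0,i=5
  [8] .#... => .  t=1,i=10
  [7] ..### => .  t=0,i=11
  [6] ..##. => .  t=0,i=7
  [5] ..#.# => #  t=3,i=2
  [4] ..#.. => #  t=1,i=1
  [3] ...## => .  t=2,i=6
  [2] ...#. => #  t=1,i=0
  [1] ....# => .  t=1,i=13
  [0] ..... => #  t=1,i=12
  bits 01011010011100110000111000110101 = 1517489717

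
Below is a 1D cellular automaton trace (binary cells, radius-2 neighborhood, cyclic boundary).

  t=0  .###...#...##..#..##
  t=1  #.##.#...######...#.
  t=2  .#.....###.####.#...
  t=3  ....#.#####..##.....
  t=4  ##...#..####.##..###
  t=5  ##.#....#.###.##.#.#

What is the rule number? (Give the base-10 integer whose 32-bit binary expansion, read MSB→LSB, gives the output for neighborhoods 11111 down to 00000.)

  #####|#  b31=1 t=1,i=11
  ####.|#  b30=1 t=1,i=13
  ###.#|#  b29=1 t=2,i=9
  ###..|#  b28=1 t=0,i=3
  ##.##|#  b27=1 t=0,i=0
  ##.#.|.  b26=0 t=1,i=4
  ##..#|#  b25=1 t=0,i=13
  ##...|.  b24=0 t=0,i=4
  #.###|.  b23=0 t=0,i=1
  #.##.|.  b22=0 t=1,i=2
  #.#.#|.  b21=0 t=1,i=0
  #.#..|.  b20=0 t=1,i=5
  #..##|.  b19=0 t=0,i=17
  #..#.|#  b18=1 t=0,i=14
  #...#|#  b17=1 t=0,i=5
  #....|.  b16=0 t=2,i=3
  .####|.  b15=0 t=1,i=10
  .###.|#  b14=1 t=0,i=2
  .##.#|.  b13=0 t=0,i=19
  .##..|#  b12=1 t=0,i=12
  .#.##|#  b11=1 t=1,i=1
  .#.#.|.  b10=0 t=1,i=19
  .#..#|.  b9=0 t=0,i=16
  .#...|.  b8=0 t=0,i=8
  ..###|#  b7=1 t=1,i=9
  ..##.|#  b6=1 t=0,i=11
  ..#.#|.  b5=0 t=1,i=18
  ..#..|.  b4=0 t=0,i=7
  ...##|#  b3=1 t=0,i=10
  ...#.|.  b2=0 t=0,i=6
  ....#|.  b1=0 t=2,i=5
  .....|#  b0=1 t=2,i=4
  bits 11111010000001100101100011001001 = 4194719945

4194719945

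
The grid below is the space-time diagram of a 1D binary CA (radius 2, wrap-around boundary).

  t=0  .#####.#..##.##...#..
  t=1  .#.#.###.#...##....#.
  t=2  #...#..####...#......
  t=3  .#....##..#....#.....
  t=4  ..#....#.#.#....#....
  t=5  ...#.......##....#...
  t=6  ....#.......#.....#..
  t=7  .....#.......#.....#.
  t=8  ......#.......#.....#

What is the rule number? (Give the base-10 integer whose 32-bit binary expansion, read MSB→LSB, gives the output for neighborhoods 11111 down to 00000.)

3025934720

  #####|#  b31=1 t=0,i=3
  ####.|.  b30=0 t=0,i=4
  ###.#|#  b29=1 t=0,i=5
  ###..|#  b28=1 t=2,i=10
  ##.##|.  b27=0 t=0,i=12
  ##.#.|#  b26=1 t=0,i=6
  ##..#|.  b25=0 t=3,i=8
  ##...|.  b24=0 t=0,i=15
  #.###|.  b23=0 t=1,i=5
  #.##.|#  b22=1 t=0,i=13
  #.#.#|.  b21=0 t=1,i=3
  #.#..|#  b20=1 t=0,i=7
  #..##|#  b19=1 t=0,i=9
  #..#.|#  b18=1 t=1,i=0
  #...#|.  b17=0 t=0,i=16
  #....|.  b16=0 t=1,i=16
  .####|.  b15=0 t=0,i=2
  .###.|.  b14=0 t=1,i=6
  .##.#|.  b13=0 t=0,i=11
  .##..|#  b12=1 t=0,i=14
  .#.##|#  b11=1 t=1,i=4
  .#.#.|.  b10=0 t=1,i=2
  .#..#|.  b9=0 t=0,i=8
  .#...|#  b8=1 t=0,i=19
  ..###|#  b7=1 t=0,i=1
  ..##.|.  b6=0 t=0,i=10
  ..#.#|.  b5=0 t=1,i=1
  ..#..|.  b4=0 t=0,i=18
  ...##|.  b3=0 t=0,i=0
  ...#.|.  b2=0 t=0,i=17
  ....#|.  b1=0 t=1,i=17
  .....|.  b0=0 t=2,i=17
  bits 10110100010111000001100110000000 = 3025934720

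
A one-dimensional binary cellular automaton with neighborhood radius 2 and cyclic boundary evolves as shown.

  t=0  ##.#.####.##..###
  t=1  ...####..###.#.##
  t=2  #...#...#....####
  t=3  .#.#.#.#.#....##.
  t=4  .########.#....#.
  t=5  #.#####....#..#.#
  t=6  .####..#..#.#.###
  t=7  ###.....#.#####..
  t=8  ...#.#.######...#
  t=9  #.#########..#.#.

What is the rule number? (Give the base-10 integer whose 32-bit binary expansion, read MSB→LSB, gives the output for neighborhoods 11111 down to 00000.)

  nb #####: next=#  (t=0,i=16, bit31=1)
  nb ####.: next=.  (t=0,i=0, bit30=0)
  nb ###.#: next=.  (t=0,i=1, bit29=0)
  nb ###..: next=.  (t=1,i=6, bit28=0)
  nb ##.##: next=#  (t=0,i=9, bit27=1)
  nb ##.#.: next=.  (t=0,i=2, bit26=0)
  nb ##..#: next=.  (t=0,i=12, bit25=0)
  nb ##...: next=#  (t=1,i=0, bit24=1)
  nb #.###: next=#  (t=0,i=5, bit23=1)
  nb #.##.: next=#  (t=0,i=10, bit22=1)
  nb #.#.#: next=#  (t=0,i=3, bit21=1)
  nb #.#..: next=.  (t=3,i=9, bit20=0)
  nb #..##: next=#  (t=0,i=13, bit19=1)
  nb #..#.: next=.  (t=3,i=0, bit18=0)
  nb #...#: next=.  (t=1,i=1, bit17=0)
  nb #....: next=.  (t=2,i=10, bit16=0)
  nb .####: next=#  (t=0,i=6, bit15=1)
  nb .###.: next=.  (t=1,i=10, bit14=0)
  nb .##.#: next=.  (t=5,i=0, bit13=0)
  nb .##..: next=#  (t=0,i=11, bit12=1)
  nb .#.##: next=#  (t=0,i=4, bit11=1)
  nb .#.#.: next=#  (t=3,i=2, bit10=1)
  nb .#..#: next=#  (t=4,i=16, bit9=1)
  nb .#...: next=#  (t=2,i=5, bit8=1)
  nb ..###: next=.  (t=0,i=14, bit7=0)
  nb ..##.: next=.  (t=3,i=14, bit6=0)
  nb ..#.#: next=#  (t=3,i=1, bit5=1)
  nb ..#..: next=.  (t=2,i=4, bit4=0)
  nb ...##: next=.  (t=1,i=2, bit3=0)
  nb ...#.: next=#  (t=2,i=3, bit2=1)
  nb ....#: next=.  (t=2,i=11, bit1=0)
  nb .....: next=#  (t=7,i=5, bit0=1)
  bits 10001001111010001001111100100101 = 2313723685

2313723685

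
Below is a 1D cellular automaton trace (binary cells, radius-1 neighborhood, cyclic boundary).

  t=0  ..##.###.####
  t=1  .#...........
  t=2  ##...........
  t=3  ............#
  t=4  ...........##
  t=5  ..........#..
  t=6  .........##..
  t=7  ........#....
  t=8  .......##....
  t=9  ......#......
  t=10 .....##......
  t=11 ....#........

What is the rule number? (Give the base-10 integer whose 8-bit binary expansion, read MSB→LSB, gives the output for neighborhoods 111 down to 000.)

  [7] ### => .  t=0,i=6
  [6] ##. => .  t=0,i=3
  [5] #.# => .  t=0,i=4
  [4] #.. => .  t=0,i=0
  [3] .## => .  t=0,i=2
  [2] .#. => #  t=1,i=1
  [1] ..# => #  t=0,i=1
  [0] ... => .  t=1,i=3
  bits 00000110 = 6

6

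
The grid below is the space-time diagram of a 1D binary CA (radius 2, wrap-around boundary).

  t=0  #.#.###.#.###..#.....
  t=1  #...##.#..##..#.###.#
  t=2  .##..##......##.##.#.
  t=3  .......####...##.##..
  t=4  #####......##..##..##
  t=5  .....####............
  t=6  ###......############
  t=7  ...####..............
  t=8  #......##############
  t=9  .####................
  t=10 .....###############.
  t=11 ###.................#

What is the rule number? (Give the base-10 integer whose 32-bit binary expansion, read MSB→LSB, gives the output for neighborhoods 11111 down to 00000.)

  #####|.  b31=0 t=4,i=0
  ####.|.  b30=0 t=3,i=9
  ###.#|.  b29=0 t=0,i=6
  ###..|.  b28=0 t=0,i=12
  ##.##|#  b27=1 t=1,i=19
  ##.#.|#  b26=1 t=0,i=7
  ##..#|.  b25=0 t=0,i=13
  ##...|#  b24=1 t=1,i=1
  #.###|#  b23=1 t=0,i=4
  #.##.|.  b22=0 t=1,i=20
  #.#.#|.  b21=0 t=0,i=2
  #.#..|.  b20=0 t=1,i=7
  #..##|.  b19=0 t=1,i=9
  #..#.|#  b18=1 t=0,i=14
  #...#|#  b17=1 t=1,i=2
  #....|#  b16=1 t=0,i=17
  .####|.  b15=0 t=3,i=8
  .###.|#  b14=1 t=0,i=5
  .##.#|#  b13=1 t=1,i=5
  .##..|.  b12=0 t=1,i=0
  .#.##|.  b11=0 t=0,i=3
  .#.#.|.  b10=0 t=0,i=1
  .#..#|.  b9=0 t=1,i=8
  .#...|#  b8=1 t=0,i=16
  ..###|.  b7=0 t=3,i=7
  ..##.|.  b6=0 t=1,i=4
  ..#.#|#  b5=1 t=0,i=0
  ..#..|.  b4=0 t=0,i=15
  ...##|.  b3=0 t=1,i=3
  ...#.|#  b2=1 t=0,i=20
  ....#|.  b1=0 t=0,i=19
  .....|#  b0=1 t=0,i=18
  bits 00001101100001110110000100100101 = 226976037

226976037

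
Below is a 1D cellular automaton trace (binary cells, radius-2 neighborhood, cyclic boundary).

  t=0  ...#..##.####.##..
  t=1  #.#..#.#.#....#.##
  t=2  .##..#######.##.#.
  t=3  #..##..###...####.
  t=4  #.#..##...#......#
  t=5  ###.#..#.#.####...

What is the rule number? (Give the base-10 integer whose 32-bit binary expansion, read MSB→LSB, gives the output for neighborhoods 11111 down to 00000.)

2281252133

  ##### -> #   bit 31 = 1  t=2,i=7
  ####. -> .   bit 30 = 0  t=0,i=11
  ###.# -> .   bit 29 = 0  t=0,i=12
  ###.. -> .   bit 28 = 0  t=3,i=9
  ##.## -> .   bit 27 = 0  t=0,i=8
  ##.#. -> #   bit 26 = 1  t=1,i=1
  ##..# -> #   bit 25 = 1  t=2,i=3
  ##... -> #   bit 24 = 1  t=0,i=16
  #.### -> #   bit 23 = 1  t=0,i=9
  #.##. -> #   bit 22 = 1  t=0,i=14
  #.#.# -> #   bit 21 = 1  t=1,i=7
  #.#.. -> #   bit 20 = 1  t=1,i=2
  #..## -> #   bit 19 = 1  t=0,i=5
  #..#. -> .   bit 18 = 0  t=1,i=4
  #...# -> .   bit 17 = 0  t=3,i=11
  #.... -> #   bit 16 = 1  t=0,i=17
  .#### -> .   bit 15 = 0  t=0,i=10
  .###. -> .   bit 14 = 0  t=1,i=17
  .##.# -> #   bit 13 = 1  t=0,i=7
  .##.. -> .   bit 12 = 0  t=0,i=15
  .#.## -> .   bit 11 = 0  t=1,i=15
  .#.#. -> #   bit 10 = 1  t=1,i=6
  .#..# -> .   bit 9 = 0  t=0,i=4
  .#... -> #   bit 8 = 1  t=1,i=10
  ..### -> .   bit 7 = 0  t=2,i=5
  ..##. -> .   bit 6 = 0  t=0,i=6
  ..#.# -> #   bit 5 = 1  t=1,i=5
  ..#.. -> .   bit 4 = 0  t=0,i=3
  ...## -> .   bit 3 = 0  t=3,i=12
  ...#. -> #   bit 2 = 1  t=0,i=2
  ....# -> .   bit 1 = 0  t=0,i=1
  ..... -> #   bit 0 = 1  t=0,i=0
  bits 10000111111110010010010100100101 = 2281252133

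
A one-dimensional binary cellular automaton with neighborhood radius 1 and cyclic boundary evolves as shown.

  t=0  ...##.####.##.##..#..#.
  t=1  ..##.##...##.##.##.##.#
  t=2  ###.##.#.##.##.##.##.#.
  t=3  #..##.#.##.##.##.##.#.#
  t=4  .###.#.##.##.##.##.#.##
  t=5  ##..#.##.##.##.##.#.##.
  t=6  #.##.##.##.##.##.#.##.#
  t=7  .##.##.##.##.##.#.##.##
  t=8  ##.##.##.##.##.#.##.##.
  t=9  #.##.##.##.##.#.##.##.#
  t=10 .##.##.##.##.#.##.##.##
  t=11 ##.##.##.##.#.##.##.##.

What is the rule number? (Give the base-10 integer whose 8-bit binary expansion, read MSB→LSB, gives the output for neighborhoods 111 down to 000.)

58

  ### -> .   bit 7 = 0  t=0,i=7
  ##. -> .   bit 6 = 0  t=0,i=4
  #.# -> #   bit 5 = 1  t=0,i=5
  #.. -> #   bit 4 = 1  t=0,i=16
  .## -> #   bit 3 = 1  t=0,i=3
  .#. -> .   bit 2 = 0  t=0,i=18
  ..# -> #   bit 1 = 1  t=0,i=2
  ... -> .   bit 0 = 0  t=0,i=0
  bits 00111010 = 58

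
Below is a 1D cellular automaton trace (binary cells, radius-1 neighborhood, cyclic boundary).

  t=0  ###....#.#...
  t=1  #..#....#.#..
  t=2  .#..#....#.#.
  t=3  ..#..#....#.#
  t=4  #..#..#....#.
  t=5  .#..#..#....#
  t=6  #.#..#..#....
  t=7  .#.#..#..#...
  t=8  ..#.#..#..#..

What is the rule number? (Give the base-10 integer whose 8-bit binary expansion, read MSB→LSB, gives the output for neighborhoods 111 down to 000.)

  ###|.  b7=0 t=0,i=1
  ##.|.  b6=0 t=0,i=2
  #.#|#  b5=1 t=0,i=8
  #..|#  b4=1 t=0,i=3
  .##|#  b3=1 t=0,i=0
  .#.|.  b2=0 t=0,i=7
  ..#|.  b1=0 t=0,i=6
  ...|.  b0=0 t=0,i=4
  bits 00111000 = 56

56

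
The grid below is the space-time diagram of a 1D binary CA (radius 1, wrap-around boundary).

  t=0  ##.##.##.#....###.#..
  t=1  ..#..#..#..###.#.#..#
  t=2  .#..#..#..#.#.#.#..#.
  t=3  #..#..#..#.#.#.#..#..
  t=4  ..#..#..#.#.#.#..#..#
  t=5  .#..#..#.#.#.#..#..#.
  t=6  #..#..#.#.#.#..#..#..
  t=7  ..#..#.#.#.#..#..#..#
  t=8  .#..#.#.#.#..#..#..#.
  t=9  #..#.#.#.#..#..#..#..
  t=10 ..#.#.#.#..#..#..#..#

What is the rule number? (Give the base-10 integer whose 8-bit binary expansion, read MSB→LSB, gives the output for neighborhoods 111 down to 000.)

163

  ###|#  b7=1 t=0,i=15
  ##.|.  b6=0 t=0,i=1
  #.#|#  b5=1 t=0,i=2
  #..|.  b4=0 t=0,i=10
  .##|.  b3=0 t=0,i=0
  .#.|.  b2=0 t=0,i=9
  ..#|#  b1=1 t=0,i=13
  ...|#  b0=1 t=0,i=11
  bits 10100011 = 163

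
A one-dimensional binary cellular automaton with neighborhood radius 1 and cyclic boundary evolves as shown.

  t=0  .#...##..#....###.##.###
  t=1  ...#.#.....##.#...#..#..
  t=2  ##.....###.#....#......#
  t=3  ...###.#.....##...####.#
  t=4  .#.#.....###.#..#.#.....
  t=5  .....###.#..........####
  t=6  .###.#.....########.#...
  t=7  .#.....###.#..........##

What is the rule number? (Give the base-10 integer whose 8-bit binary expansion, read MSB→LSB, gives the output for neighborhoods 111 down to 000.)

9

  ###|.  b7=0 t=0,i=15
  ##.|.  b6=0 t=0,i=6
  #.#|.  b5=0 t=0,i=0
  #..|.  b4=0 t=0,i=2
  .##|#  b3=1 t=0,i=5
  .#.|.  b2=0 t=0,i=1
  ..#|.  b1=0 t=0,i=4
  ...|#  b0=1 t=0,i=3
  bits 00001001 = 9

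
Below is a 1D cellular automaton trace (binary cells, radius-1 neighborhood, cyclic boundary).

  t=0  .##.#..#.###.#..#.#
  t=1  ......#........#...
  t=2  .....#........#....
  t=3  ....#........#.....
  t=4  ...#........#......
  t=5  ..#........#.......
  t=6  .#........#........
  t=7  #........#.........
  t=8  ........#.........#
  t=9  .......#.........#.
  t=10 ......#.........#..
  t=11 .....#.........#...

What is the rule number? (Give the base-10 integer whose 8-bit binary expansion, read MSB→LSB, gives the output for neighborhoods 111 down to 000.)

2

  nb ###: next=.  (t=0,i=10, bit7=0)
  nb ##.: next=.  (t=0,i=2, bit6=0)
  nb #.#: next=.  (t=0,i=0, bit5=0)
  nb #..: next=.  (t=0,i=5, bit4=0)
  nb .##: next=.  (t=0,i=1, bit3=0)
  nb .#.: next=.  (t=0,i=4, bit2=0)
  nb ..#: next=#  (t=0,i=6, bit1=1)
  nb ...: next=.  (t=1,i=0, bit0=0)
  bits 00000010 = 2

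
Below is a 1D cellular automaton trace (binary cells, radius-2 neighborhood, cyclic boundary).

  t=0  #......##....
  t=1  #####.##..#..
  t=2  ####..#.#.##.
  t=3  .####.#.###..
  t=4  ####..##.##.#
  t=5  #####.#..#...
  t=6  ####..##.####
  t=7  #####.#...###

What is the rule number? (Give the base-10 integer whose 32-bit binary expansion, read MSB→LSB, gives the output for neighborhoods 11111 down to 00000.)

3530804217

  ##### -> #   bit 31 = 1  t=1,i=2
  ####. -> #   bit 30 = 1  t=1,i=3
  ###.# -> .   bit 29 = 0  t=1,i=4
  ###.. -> #   bit 28 = 1  t=2,i=3
  ##.## -> .   bit 27 = 0  t=1,i=5
  ##.#. -> .   bit 26 = 0  t=3,i=5
  ##..# -> #   bit 25 = 1  t=1,i=8
  ##... -> .   bit 24 = 0  t=0,i=9
  #.### -> .   bit 23 = 0  t=2,i=0
  #.##. -> #   bit 22 = 1  t=1,i=6
  #.#.# -> #   bit 21 = 1  t=2,i=8
  #.#.. -> #   bit 20 = 1  t=5,i=6
  #..## -> .   bit 19 = 0  t=1,i=12
  #..#. -> .   bit 18 = 0  t=1,i=9
  #...# -> #   bit 17 = 1  t=3,i=12
  #.... -> #   bit 16 = 1  t=0,i=2
  .#### -> #   bit 15 = 1  t=1,i=1
  .###. -> #   bit 14 = 1  t=3,i=9
  .##.# -> .   bit 13 = 0  t=2,i=11
  .##.. -> .   bit 12 = 0  t=0,i=8
  .#.## -> #   bit 11 = 1  t=2,i=9
  .#.#. -> .   bit 10 = 0  t=2,i=7
  .#..# -> #   bit 9 = 1  t=1,i=11
  .#... -> #   bit 8 = 1  t=0,i=1
  ..### -> #   bit 7 = 1  t=1,i=0
  ..##. -> #   bit 6 = 1  t=0,i=7
  ..#.# -> #   bit 5 = 1  t=2,i=6
  ..#.. -> #   bit 4 = 1  t=0,i=0
  ...## -> #   bit 3 = 1  t=0,i=6
  ...#. -> .   bit 2 = 0  t=0,i=12
  ....# -> .   bit 1 = 0  t=0,i=5
  ..... -> #   bit 0 = 1  t=0,i=3
  bits 11010010011100111100101111111001 = 3530804217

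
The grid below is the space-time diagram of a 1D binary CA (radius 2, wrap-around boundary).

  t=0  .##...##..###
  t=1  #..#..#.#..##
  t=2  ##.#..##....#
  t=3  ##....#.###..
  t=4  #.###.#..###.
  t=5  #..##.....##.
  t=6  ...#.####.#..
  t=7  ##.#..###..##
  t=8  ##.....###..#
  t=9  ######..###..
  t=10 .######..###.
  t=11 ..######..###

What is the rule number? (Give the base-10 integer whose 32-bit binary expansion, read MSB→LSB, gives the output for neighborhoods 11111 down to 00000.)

4213294451

  nb #####: next=#  (t=9,i=2, bit31=1)
  nb ####.: next=#  (t=6,i=7, bit30=1)
  nb ###.#: next=#  (t=0,i=12, bit29=1)
  nb ###..: next=#  (t=1,i=0, bit28=1)
  nb ##.##: next=#  (t=0,i=0, bit27=1)
  nb ##.#.: next=.  (t=2,i=2, bit26=0)
  nb ##..#: next=#  (t=0,i=8, bit25=1)
  nb ##...: next=#  (t=0,i=3, bit24=1)
  nb #.###: next=.  (t=3,i=8, bit23=0)
  nb #.##.: next=.  (t=0,i=1, bit22=0)
  nb #.#.#: next=#  (t=4,i=0, bit21=1)
  nb #.#..: next=.  (t=1,i=8, bit20=0)
  nb #..##: next=.  (t=0,i=9, bit19=0)
  nb #..#.: next=.  (t=1,i=2, bit18=0)
  nb #...#: next=.  (t=0,i=4, bit17=0)
  nb #....: next=#  (t=2,i=9, bit16=1)
  nb .####: next=#  (t=6,i=6, bit15=1)
  nb .###.: next=#  (t=0,i=11, bit14=1)
  nb .##.#: next=.  (t=5,i=11, bit13=0)
  nb .##..: next=.  (t=0,i=2, bit12=0)
  nb .#.##: next=.  (t=3,i=7, bit11=0)
  nb .#.#.: next=#  (t=1,i=7, bit10=1)
  nb .#..#: next=.  (t=1,i=4, bit9=0)
  nb .#...: next=#  (t=6,i=11, bit8=1)
  nb ..###: next=.  (t=0,i=10, bit7=0)
  nb ..##.: next=#  (t=0,i=6, bit6=1)
  nb ..#.#: next=#  (t=1,i=6, bit5=1)
  nb ..#..: next=#  (t=1,i=3, bit4=1)
  nb ...##: next=.  (t=0,i=5, bit3=0)
  nb ...#.: next=.  (t=3,i=5, bit2=0)
  nb ....#: next=#  (t=2,i=10, bit1=1)
  nb .....: next=#  (t=5,i=7, bit0=1)
  bits 11111011001000011100010101110011 = 4213294451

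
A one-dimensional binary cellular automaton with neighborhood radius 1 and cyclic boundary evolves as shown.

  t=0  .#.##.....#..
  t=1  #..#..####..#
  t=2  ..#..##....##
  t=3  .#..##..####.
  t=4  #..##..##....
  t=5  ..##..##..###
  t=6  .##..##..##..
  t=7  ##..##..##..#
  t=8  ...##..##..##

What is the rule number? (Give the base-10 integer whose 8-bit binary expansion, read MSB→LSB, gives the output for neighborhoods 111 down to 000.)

  [7] ### => .  t=1,i=7
  [6] ##. => .  t=0,i=4
  [5] #.# => .  t=0,i=2
  [4] #.. => .  t=0,i=5
  [3] .## => #  t=0,i=3
  [2] .#. => .  t=0,i=1
  [1] ..# => #  t=0,i=0
  [0] ... => #  t=0,i=6
  bits 00001011 = 11

11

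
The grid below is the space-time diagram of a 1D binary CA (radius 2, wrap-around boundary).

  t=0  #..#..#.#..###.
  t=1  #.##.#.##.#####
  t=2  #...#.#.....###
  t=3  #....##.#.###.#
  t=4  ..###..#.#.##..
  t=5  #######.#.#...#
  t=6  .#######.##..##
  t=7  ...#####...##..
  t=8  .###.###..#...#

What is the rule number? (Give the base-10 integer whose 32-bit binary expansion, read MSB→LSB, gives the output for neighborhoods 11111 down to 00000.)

  ##### -> #   bit 31 = 1  t=1,i=12
  ####. -> #   bit 30 = 1  t=1,i=14
  ###.# -> #   bit 29 = 1  t=0,i=13
  ###.. -> #   bit 28 = 1  t=2,i=0
  ##.## -> .   bit 27 = 0  t=1,i=1
  ##.#. -> #   bit 26 = 1  t=0,i=14
  ##..# -> #   bit 25 = 1  t=4,i=5
  ##... -> .   bit 24 = 0  t=2,i=1
  #.### -> .   bit 23 = 0  t=1,i=10
  #.##. -> .   bit 22 = 0  t=1,i=2
  #.#.# -> .   bit 21 = 0  t=1,i=5
  #.#.. -> #   bit 20 = 1  t=0,i=0
  #..## -> #   bit 19 = 1  t=0,i=10
  #..#. -> #   bit 18 = 1  t=0,i=2
  #...# -> .   bit 17 = 0  t=2,i=2
  #.... -> #   bit 16 = 1  t=2,i=8
  .#### -> .   bit 15 = 0  t=1,i=11
  .###. -> #   bit 14 = 1  t=0,i=12
  .##.# -> .   bit 13 = 0  t=1,i=3
  .##.. -> .   bit 12 = 0  t=3,i=0
  .#.## -> #   bit 11 = 1  t=1,i=6
  .#.#. -> #   bit 10 = 1  t=0,i=7
  .#..# -> .   bit 9 = 0  t=0,i=1
  .#... -> .   bit 8 = 0  t=2,i=7
  ..### -> #   bit 7 = 1  t=0,i=11
  ..##. -> .   bit 6 = 0  t=3,i=5
  ..#.# -> .   bit 5 = 0  t=0,i=6
  ..#.. -> #   bit 4 = 1  t=0,i=3
  ...## -> #   bit 3 = 1  t=2,i=11
  ...#. -> .   bit 2 = 0  t=2,i=3
  ....# -> #   bit 1 = 1  t=2,i=10
  ..... -> .   bit 0 = 0  t=2,i=9
  bits 11110110000111010100110010011010 = 4129115290

4129115290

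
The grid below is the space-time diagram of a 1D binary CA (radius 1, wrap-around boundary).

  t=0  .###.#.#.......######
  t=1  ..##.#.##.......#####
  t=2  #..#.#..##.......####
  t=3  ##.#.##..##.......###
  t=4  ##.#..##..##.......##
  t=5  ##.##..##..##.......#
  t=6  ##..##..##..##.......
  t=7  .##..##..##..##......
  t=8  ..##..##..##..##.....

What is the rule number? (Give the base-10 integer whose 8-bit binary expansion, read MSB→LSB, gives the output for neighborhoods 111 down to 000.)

  ###|#  b7=1 t=0,i=2
  ##.|#  b6=1 t=0,i=3
  #.#|.  b5=0 t=0,i=0
  #..|#  b4=1 t=0,i=8
  .##|.  b3=0 t=0,i=1
  .#.|#  b2=1 t=0,i=5
  ..#|.  b1=0 t=0,i=14
  ...|.  b0=0 t=0,i=9
  bits 11010100 = 212

212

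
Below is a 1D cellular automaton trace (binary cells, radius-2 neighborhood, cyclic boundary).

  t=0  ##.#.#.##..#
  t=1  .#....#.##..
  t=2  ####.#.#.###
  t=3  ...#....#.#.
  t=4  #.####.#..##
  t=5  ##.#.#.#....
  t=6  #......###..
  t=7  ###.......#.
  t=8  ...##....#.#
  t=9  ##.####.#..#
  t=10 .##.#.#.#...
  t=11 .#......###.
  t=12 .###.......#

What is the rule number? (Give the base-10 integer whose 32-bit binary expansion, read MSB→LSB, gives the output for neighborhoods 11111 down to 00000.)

  [31] ##### => .  t=2,i=0
  [30] ####. => .  t=2,i=2
  [29] ###.# => #  t=0,i=1
  [28] ###.. => .  t=6,i=9
  [27] ##.## => #  t=4,i=1
  [26] ##.#. => .  t=0,i=2
  [25] ##..# => #  t=0,i=9
  [24] ##... => #  t=1,i=10
  [23] #.### => .  t=2,i=9
  [22] #.##. => .  t=0,i=7
  [21] #.#.# => .  t=0,i=3
  [20] #.#.. => #  t=3,i=10
  [19] #..## => .  t=0,i=10
  [18] #..#. => .  t=6,i=11
  [17] #...# => #  t=1,i=11
  [16] #.... => #  t=1,i=3
  [15] .#### => #  t=2,i=10
  [14] .###. => .  t=0,i=0
  [13] .##.# => .  t=5,i=1
  [12] .##.. => #  t=0,i=8
  [11] .#.## => #  t=0,i=6
  [10] .#.#. => .  t=0,i=4
  [9] .#..# => .  t=4,i=8
  [8] .#... => #  t=1,i=2
  [7] ..### => .  t=0,i=11
  [6] ..##. => #  t=5,i=0
  [5] ..#.# => .  t=1,i=6
  [4] ..#.. => #  t=1,i=1
  [3] ...## => .  t=5,i=11
  [2] ...#. => #  t=1,i=0
  [1] ....# => .  t=1,i=4
  [0] ..... => .  t=6,i=3
  bits 00101011000100111001100101010100 = 722704724

722704724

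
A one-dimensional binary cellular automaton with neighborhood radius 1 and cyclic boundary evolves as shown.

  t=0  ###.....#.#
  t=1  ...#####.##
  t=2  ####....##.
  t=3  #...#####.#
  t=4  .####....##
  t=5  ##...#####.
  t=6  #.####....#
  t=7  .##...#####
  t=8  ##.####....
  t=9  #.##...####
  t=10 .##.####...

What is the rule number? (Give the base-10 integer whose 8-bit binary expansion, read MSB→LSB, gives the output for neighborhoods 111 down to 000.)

  ###|.  b7=0 t=0,i=0
  ##.|.  b6=0 t=0,i=2
  #.#|#  b5=1 t=0,i=9
  #..|#  b4=1 t=0,i=3
  .##|#  b3=1 t=0,i=10
  .#.|.  b2=0 t=0,i=8
  ..#|#  b1=1 t=0,i=7
  ...|#  b0=1 t=0,i=4
  bits 00111011 = 59

59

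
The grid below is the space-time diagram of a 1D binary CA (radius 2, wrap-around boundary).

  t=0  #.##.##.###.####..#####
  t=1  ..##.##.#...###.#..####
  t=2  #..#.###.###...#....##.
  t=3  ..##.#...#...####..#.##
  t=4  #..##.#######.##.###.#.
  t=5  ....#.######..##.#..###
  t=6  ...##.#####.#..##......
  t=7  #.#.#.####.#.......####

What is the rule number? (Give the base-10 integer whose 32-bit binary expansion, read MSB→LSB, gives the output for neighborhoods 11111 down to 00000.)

  #####|#  b31=1 t=0,i=20
  ####.|#  b30=1 t=0,i=14
  ###.#|.  b29=0 t=0,i=0
  ###..|.  b28=0 t=0,i=15
  ##.##|.  b27=0 t=0,i=1
  ##.#.|#  b26=1 t=1,i=7
  ##..#|#  b25=1 t=0,i=16
  ##...|.  b24=0 t=2,i=12
  #.###|#  b23=1 t=0,i=8
  #.##.|#  b22=1 t=0,i=2
  #.#.#|#  b21=1 t=4,i=21
  #.#..|.  b20=0 t=1,i=8
  #..##|.  b19=0 t=0,i=17
  #..#.|#  b18=1 t=2,i=2
  #...#|#  b17=1 t=1,i=10
  #....|.  b16=0 t=2,i=17
  .####|#  b15=1 t=0,i=13
  .###.|.  b14=0 t=0,i=9
  .##.#|#  b13=1 t=0,i=3
  .##..|.  b12=0 t=3,i=22
  .#.##|.  b11=0 t=2,i=4
  .#.#.|#  b10=1 t=4,i=22
  .#..#|.  b9=0 t=1,i=17
  .#...|#  b8=1 t=1,i=9
  ..###|.  b7=0 t=0,i=18
  ..##.|.  b6=0 t=1,i=2
  ..#.#|#  b5=1 t=2,i=3
  ..#..|#  b4=1 t=2,i=15
  ...##|#  b3=1 t=1,i=11
  ...#.|#  b2=1 t=2,i=14
  ....#|.  b1=0 t=2,i=18
  .....|#  b0=1 t=6,i=0
  bits 11000110111001101010010100111101 = 3337004349

3337004349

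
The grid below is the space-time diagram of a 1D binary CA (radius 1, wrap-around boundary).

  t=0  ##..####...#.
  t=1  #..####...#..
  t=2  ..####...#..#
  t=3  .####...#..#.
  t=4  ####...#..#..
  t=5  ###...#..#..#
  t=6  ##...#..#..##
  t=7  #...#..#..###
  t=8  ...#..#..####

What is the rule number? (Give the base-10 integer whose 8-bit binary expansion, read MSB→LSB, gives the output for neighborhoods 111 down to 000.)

  [7] ### => #  t=0,i=5
  [6] ##. => .  t=0,i=1
  [5] #.# => .  t=0,i=12
  [4] #.. => .  t=0,i=2
  [3] .## => #  t=0,i=0
  [2] .#. => .  t=0,i=11
  [1] ..# => #  t=0,i=3
  [0] ... => .  t=0,i=9
  bits 10001010 = 138

138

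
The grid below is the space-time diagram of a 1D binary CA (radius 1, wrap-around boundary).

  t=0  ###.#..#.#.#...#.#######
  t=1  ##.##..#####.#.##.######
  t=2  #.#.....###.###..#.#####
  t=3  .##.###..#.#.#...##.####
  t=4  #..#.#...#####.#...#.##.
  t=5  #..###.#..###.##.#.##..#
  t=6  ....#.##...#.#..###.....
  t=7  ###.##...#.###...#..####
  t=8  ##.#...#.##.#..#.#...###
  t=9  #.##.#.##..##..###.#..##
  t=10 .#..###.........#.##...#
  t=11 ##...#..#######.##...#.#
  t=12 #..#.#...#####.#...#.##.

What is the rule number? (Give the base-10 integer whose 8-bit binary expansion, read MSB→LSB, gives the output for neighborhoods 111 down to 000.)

165

  nb ###: next=#  (t=0,i=0, bit7=1)
  nb ##.: next=.  (t=0,i=2, bit6=0)
  nb #.#: next=#  (t=0,i=3, bit5=1)
  nb #..: next=.  (t=0,i=5, bit4=0)
  nb .##: next=.  (t=0,i=17, bit3=0)
  nb .#.: next=#  (t=0,i=4, bit2=1)
  nb ..#: next=.  (t=0,i=6, bit1=0)
  nb ...: next=#  (t=0,i=13, bit0=1)
  bits 10100101 = 165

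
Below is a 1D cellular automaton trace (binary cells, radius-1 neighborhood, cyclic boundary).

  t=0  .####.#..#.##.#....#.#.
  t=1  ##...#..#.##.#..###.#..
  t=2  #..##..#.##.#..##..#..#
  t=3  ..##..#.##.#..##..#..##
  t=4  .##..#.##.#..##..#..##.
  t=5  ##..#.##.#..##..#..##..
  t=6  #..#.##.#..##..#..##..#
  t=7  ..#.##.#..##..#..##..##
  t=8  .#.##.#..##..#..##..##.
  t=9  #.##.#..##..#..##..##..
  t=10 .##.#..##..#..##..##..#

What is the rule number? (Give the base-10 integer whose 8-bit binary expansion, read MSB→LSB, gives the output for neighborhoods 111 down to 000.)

43

  ###|.  b7=0 t=0,i=2
  ##.|.  b6=0 t=0,i=4
  #.#|#  b5=1 t=0,i=5
  #..|.  b4=0 t=0,i=7
  .##|#  b3=1 t=0,i=1
  .#.|.  b2=0 t=0,i=6
  ..#|#  b1=1 t=0,i=0
  ...|#  b0=1 t=0,i=16
  bits 00101011 = 43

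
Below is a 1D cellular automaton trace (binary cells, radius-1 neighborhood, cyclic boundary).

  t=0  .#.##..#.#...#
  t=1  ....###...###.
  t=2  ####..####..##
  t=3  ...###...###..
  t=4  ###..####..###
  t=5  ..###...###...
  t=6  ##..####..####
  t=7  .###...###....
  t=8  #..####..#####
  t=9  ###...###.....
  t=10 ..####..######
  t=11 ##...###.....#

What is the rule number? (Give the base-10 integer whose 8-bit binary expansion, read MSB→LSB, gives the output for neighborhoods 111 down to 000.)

83

  ###|.  b7=0 t=1,i=5
  ##.|#  b6=1 t=0,i=4
  #.#|.  b5=0 t=0,i=0
  #..|#  b4=1 t=0,i=5
  .##|.  b3=0 t=0,i=3
  .#.|.  b2=0 t=0,i=1
  ..#|#  b1=1 t=0,i=6
  ...|#  b0=1 t=0,i=11
  bits 01010011 = 83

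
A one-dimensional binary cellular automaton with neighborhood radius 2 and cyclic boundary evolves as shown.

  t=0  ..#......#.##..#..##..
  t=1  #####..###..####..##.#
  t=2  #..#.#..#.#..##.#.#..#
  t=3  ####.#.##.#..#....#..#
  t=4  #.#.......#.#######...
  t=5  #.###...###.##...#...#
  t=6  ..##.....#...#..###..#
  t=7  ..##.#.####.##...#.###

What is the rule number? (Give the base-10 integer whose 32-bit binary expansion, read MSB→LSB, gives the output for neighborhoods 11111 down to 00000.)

  [31] ##### => .  t=1,i=1
  [30] ####. => #  t=1,i=3
  [29] ###.# => .  t=3,i=3
  [28] ###.. => .  t=1,i=4
  [27] ##.## => .  t=1,i=20
  [26] ##.#. => .  t=2,i=15
  [25] ##..# => #  t=0,i=13
  [24] ##... => .  t=0,i=20
  [23] #.### => #  t=1,i=21
  [22] #.##. => .  t=0,i=11
  [21] #.#.# => .  t=2,i=16
  [20] #.#.. => #  t=2,i=5
  [19] #..## => .  t=0,i=17
  [18] #..#. => #  t=0,i=14
  [17] #...# => .  t=4,i=20
  [16] #.... => #  t=0,i=4
  [15] .#### => #  t=1,i=0
  [14] .###. => #  t=1,i=8
  [13] .##.# => .  t=1,i=19
  [12] .##.. => #  t=0,i=12
  [11] .#.## => .  t=0,i=10
  [10] .#.#. => .  t=2,i=4
  [9] .#..# => .  t=0,i=16
  [8] .#... => #  t=0,i=3
  [7] ..### => .  t=1,i=7
  [6] ..##. => #  t=0,i=18
  [5] ..#.# => #  t=0,i=9
  [4] ..#.. => #  t=0,i=2
  [3] ...## => .  t=5,i=7
  [2] ...#. => #  t=0,i=1
  [1] ....# => #  t=0,i=0
  [0] ..... => .  t=0,i=5
  bits 01000010100101011101000101110110 = 1117114742

1117114742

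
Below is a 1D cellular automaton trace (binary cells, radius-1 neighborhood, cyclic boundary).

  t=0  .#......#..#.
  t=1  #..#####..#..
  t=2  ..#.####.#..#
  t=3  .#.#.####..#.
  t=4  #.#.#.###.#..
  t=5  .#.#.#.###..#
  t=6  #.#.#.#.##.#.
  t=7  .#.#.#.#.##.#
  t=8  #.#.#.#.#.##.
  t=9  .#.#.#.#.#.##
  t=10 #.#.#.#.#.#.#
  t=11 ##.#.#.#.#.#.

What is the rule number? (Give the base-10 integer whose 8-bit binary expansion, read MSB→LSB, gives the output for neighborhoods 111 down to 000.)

227

  [7] ### => #  t=1,i=4
  [6] ##. => #  t=1,i=7
  [5] #.# => #  t=2,i=3
  [4] #.. => .  t=0,i=2
  [3] .## => .  t=1,i=3
  [2] .#. => .  t=0,i=1
  [1] ..# => #  t=0,i=0
  [0] ... => #  t=0,i=3
  bits 11100011 = 227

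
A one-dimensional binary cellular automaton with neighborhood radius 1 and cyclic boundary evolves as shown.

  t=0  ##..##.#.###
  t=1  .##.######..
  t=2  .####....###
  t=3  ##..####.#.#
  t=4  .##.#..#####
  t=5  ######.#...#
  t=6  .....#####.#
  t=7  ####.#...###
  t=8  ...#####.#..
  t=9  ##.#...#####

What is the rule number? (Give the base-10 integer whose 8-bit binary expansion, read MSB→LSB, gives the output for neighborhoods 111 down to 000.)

125

  ###|.  b7=0 t=0,i=0
  ##.|#  b6=1 t=0,i=1
  #.#|#  b5=1 t=0,i=6
  #..|#  b4=1 t=0,i=2
  .##|#  b3=1 t=0,i=4
  .#.|#  b2=1 t=0,i=7
  ..#|.  b1=0 t=0,i=3
  ...|#  b0=1 t=1,i=11
  bits 01111101 = 125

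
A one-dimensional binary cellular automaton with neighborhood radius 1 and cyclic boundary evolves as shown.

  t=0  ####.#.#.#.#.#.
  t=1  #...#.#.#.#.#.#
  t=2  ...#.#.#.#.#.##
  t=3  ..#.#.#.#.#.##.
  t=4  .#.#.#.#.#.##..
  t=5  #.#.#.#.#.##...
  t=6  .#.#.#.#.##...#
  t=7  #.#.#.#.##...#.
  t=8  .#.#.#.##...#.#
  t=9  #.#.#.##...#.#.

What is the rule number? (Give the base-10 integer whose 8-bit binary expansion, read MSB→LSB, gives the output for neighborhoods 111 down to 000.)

42

  [7] ### => .  t=0,i=1
  [6] ##. => .  t=0,i=3
  [5] #.# => #  t=0,i=4
  [4] #.. => .  t=1,i=1
  [3] .## => #  t=0,i=0
  [2] .#. => .  t=0,i=5
  [1] ..# => #  t=1,i=3
  [0] ... => .  t=1,i=2
  bits 00101010 = 42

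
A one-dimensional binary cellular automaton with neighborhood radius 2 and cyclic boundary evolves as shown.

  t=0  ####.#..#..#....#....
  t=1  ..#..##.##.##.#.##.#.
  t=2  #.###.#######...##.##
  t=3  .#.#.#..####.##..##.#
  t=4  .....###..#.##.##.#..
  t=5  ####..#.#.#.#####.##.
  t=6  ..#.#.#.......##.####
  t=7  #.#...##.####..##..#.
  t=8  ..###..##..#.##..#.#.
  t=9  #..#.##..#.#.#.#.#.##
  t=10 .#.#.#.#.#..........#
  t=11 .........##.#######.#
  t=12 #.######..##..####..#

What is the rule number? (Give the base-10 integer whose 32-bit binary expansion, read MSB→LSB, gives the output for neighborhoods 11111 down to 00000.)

3411698483

  #####|#  b31=1 t=2,i=8
  ####.|#  b30=1 t=0,i=2
  ###.#|.  b29=0 t=0,i=3
  ###..|.  b28=0 t=2,i=12
  ##.##|#  b27=1 t=1,i=7
  ##.#.|.  b26=0 t=0,i=4
  ##..#|#  b25=1 t=3,i=15
  ##...|#  b24=1 t=2,i=13
  #.###|.  b23=0 t=2,i=2
  #.##.|#  b22=1 t=1,i=8
  #.#.#|.  b21=0 t=1,i=14
  #.#..|#  b20=1 t=0,i=5
  #..##|#  b19=1 t=1,i=4
  #..#.|.  b18=0 t=0,i=7
  #...#|#  b17=1 t=1,i=0
  #....|.  b16=0 t=0,i=13
  .####|.  b15=0 t=0,i=1
  .###.|#  b14=1 t=2,i=3
  .##.#|#  b13=1 t=1,i=6
  .##..|.  b12=0 t=3,i=14
  .#.##|.  b11=0 t=1,i=15
  .#.#.|.  b10=0 t=3,i=0
  .#..#|#  b9=1 t=0,i=6
  .#...|#  b8=1 t=0,i=12
  ..###|.  b7=0 t=0,i=0
  ..##.|.  b6=0 t=1,i=5
  ..#.#|#  b5=1 t=4,i=10
  ..#..|#  b4=1 t=0,i=8
  ...##|.  b3=0 t=0,i=20
  ...#.|.  b2=0 t=0,i=15
  ....#|#  b1=1 t=0,i=14
  .....|#  b0=1 t=4,i=0
  bits 11001011010110100110001100110011 = 3411698483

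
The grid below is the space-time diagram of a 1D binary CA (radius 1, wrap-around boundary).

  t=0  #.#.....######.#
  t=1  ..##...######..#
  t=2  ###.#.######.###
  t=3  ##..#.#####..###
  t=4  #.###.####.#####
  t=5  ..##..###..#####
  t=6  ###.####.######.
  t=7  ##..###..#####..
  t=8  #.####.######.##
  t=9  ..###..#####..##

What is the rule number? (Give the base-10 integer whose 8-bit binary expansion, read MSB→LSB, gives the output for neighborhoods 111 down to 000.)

  nb ###: next=#  (t=0,i=9, bit7=1)
  nb ##.: next=.  (t=0,i=0, bit6=0)
  nb #.#: next=.  (t=0,i=1, bit5=0)
  nb #..: next=#  (t=0,i=3, bit4=1)
  nb .##: next=#  (t=0,i=8, bit3=1)
  nb .#.: next=#  (t=0,i=2, bit2=1)
  nb ..#: next=#  (t=0,i=7, bit1=1)
  nb ...: next=.  (t=0,i=4, bit0=0)
  bits 10011110 = 158

158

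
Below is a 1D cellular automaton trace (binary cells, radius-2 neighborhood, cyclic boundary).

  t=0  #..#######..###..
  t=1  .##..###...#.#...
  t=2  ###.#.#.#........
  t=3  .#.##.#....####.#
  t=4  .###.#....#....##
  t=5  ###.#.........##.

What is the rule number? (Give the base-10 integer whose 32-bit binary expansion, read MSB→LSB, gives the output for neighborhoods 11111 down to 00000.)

  nb #####: next=#  (t=0,i=5, bit31=1)
  nb ####.: next=.  (t=0,i=8, bit30=0)
  nb ###.#: next=.  (t=2,i=2, bit29=0)
  nb ###..: next=.  (t=0,i=9, bit28=0)
  nb ##.##: next=#  (t=4,i=0, bit27=1)
  nb ##.#.: next=#  (t=2,i=3, bit26=1)
  nb ##..#: next=.  (t=0,i=10, bit25=0)
  nb ##...: next=#  (t=1,i=8, bit24=1)
  nb #.###: next=#  (t=4,i=1, bit23=1)
  nb #.##.: next=#  (t=3,i=3, bit22=1)
  nb #.#.#: next=#  (t=2,i=4, bit21=1)
  nb #.#..: next=.  (t=1,i=13, bit20=0)
  nb #..##: next=#  (t=0,i=2, bit19=1)
  nb #..#.: next=.  (t=0,i=16, bit18=0)
  nb #...#: next=.  (t=1,i=9, bit17=0)
  nb #....: next=.  (t=1,i=15, bit16=0)
  nb .####: next=.  (t=0,i=4, bit15=0)
  nb .###.: next=#  (t=0,i=13, bit14=1)
  nb .##.#: next=.  (t=3,i=4, bit13=0)
  nb .##..: next=#  (t=1,i=2, bit12=1)
  nb .#.##: next=#  (t=3,i=2, bit11=1)
  nb .#.#.: next=.  (t=1,i=12, bit10=0)
  nb .#..#: next=#  (t=0,i=1, bit9=1)
  nb .#...: next=.  (t=1,i=14, bit8=0)
  nb ..###: next=.  (t=0,i=3, bit7=0)
  nb ..##.: next=#  (t=1,i=1, bit6=1)
  nb ..#.#: next=.  (t=1,i=11, bit5=0)
  nb ..#..: next=.  (t=0,i=0, bit4=0)
  nb ...##: next=#  (t=1,i=0, bit3=1)
  nb ...#.: next=.  (t=1,i=10, bit2=0)
  nb ....#: next=.  (t=1,i=16, bit1=0)
  nb .....: next=#  (t=2,i=11, bit0=1)
  bits 10001101111010000101101001001001 = 2380814921

2380814921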